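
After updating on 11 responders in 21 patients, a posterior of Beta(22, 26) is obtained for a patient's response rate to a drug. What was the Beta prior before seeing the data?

Beta(11, 16)

A Beta(α, β) prior with s successes and f failures in binomial data gives a Beta(α+s, β+f) posterior.
So α = 22 − 11 = 11 and β = 26 − 10 = 16.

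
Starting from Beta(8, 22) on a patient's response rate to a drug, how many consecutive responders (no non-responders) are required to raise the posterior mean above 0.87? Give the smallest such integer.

k = 140

After k responders and 0 non-responders the posterior is Beta(8+k, 22), with mean (8+k)/(8+22+k).
Set (8+k)/(30+k) > 0.87 and solve: k > (0.87·30 − 8)/(1 − 0.87) = 139.231.
The smallest integer exceeding 139.231 is 140, and checking k=140: (148)/(170) = 0.8706 > 0.87.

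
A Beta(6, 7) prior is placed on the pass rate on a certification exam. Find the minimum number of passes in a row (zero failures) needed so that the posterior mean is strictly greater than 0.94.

k = 104

After k passes and 0 failures the posterior is Beta(6+k, 7), with mean (6+k)/(6+7+k).
Set (6+k)/(13+k) > 0.94 and solve: k > (0.94·13 − 6)/(1 − 0.94) = 103.667.
The smallest integer exceeding 103.667 is 104.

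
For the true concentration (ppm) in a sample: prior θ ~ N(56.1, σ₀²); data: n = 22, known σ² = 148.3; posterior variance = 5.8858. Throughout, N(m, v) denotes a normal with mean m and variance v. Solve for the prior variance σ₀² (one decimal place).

Posterior precision equals prior precision plus data precision: 1/σ_n² = 1/σ₀² + n/σ².
So 1/σ₀² = 1/5.8858 − 22/148.3 = 0.169900 − 0.148348 = 0.021552.
Hence σ₀² = 1/0.021552 ≈ 46.4.

σ₀² = 46.4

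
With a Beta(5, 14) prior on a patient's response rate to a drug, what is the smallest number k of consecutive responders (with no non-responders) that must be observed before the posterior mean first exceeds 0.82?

k = 59

After k responders and 0 non-responders the posterior is Beta(5+k, 14), with mean (5+k)/(5+14+k).
Set (5+k)/(19+k) > 0.82 and solve: k > (0.82·19 − 5)/(1 − 0.82) = 58.778.
The smallest integer exceeding 58.778 is 59.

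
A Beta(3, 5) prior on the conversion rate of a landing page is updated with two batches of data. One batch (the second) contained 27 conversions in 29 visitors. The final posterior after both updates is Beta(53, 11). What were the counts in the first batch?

Because Beta–binomial updating is additive in the counts, the combined data contributed (α_post−α_prior, β_post−β_prior) successes and failures.
Total across both batches: 53−3=50 conversions, 11−5=6 bounces.
Subtract the second batch: 50−27=23 conversions and 6−2=4 bounces.

23 conversions and 4 bounces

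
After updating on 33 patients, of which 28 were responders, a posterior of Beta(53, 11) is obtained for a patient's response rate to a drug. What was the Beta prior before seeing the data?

Under Beta–binomial conjugacy the posterior parameters are (α+s, β+f).
Subtract the data counts: 53−28=25, 11−5=6.

Beta(25, 6)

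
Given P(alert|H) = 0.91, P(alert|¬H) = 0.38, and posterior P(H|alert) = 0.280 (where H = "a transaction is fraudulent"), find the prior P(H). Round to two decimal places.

Bayes' rule in odds form gives O(H|E) = O(H)·[P(E|H)/P(E|¬H)], hence O(H) = O(H|E)/LR.
Posterior odds = 0.280/(1−0.280) = 0.3889. LR = 0.91/0.38 = 2.3947.
Prior odds = 0.3889/2.3947 = 0.1624, so P(H) = 0.1624/(1+0.1624) ≈ 0.14.

P(H) = 0.14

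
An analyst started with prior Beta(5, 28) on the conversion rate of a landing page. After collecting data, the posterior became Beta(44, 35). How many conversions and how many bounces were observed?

39 conversions and 7 bounces

Under Beta–binomial conjugacy the posterior parameters are (α+s, β+f).
Match parameters: s=44−5=39, f=35−28=7.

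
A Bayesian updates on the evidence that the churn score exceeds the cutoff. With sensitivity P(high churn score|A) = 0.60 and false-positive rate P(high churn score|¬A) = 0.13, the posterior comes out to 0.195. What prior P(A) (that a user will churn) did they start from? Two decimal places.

P(A) = 0.05

Bayes' rule in odds form gives O(A|E) = O(A)·[P(E|A)/P(E|¬A)], hence O(A) = O(A|E)/LR.
Posterior odds = 0.195/(1−0.195) = 0.2422. LR = 0.60/0.13 = 4.6154.
Prior odds = 0.2422/4.6154 = 0.0525, so P(A) = 0.0525/(1+0.0525) ≈ 0.05.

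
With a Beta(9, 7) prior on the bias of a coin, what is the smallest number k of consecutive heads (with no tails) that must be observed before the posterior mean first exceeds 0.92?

After k heads and 0 tails the posterior is Beta(9+k, 7), with mean (9+k)/(9+7+k).
Set (9+k)/(16+k) > 0.92 and solve: k > (0.92·16 − 9)/(1 − 0.92) = 71.500.
The smallest integer exceeding 71.500 is 72.

k = 72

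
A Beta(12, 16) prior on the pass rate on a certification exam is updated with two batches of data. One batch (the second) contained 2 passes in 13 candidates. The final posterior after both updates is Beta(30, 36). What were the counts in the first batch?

Sequential conjugate updates are equivalent to a single update on the pooled data, so total successes = posterior α − prior α and total failures = posterior β − prior β.
Total across both batches: 30−12=18 passes, 36−16=20 failures.
Subtract the second batch: 18−2=16 passes and 20−11=9 failures.

16 passes and 9 failures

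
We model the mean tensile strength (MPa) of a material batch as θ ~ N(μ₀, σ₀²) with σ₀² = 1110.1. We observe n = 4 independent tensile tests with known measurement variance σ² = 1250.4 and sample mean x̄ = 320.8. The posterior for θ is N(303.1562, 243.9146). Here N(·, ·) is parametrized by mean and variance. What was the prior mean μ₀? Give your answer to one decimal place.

With known observation variance, the Normal–Normal posterior has precision τ_n = τ₀ + n/σ² and mean μ_n = (τ₀μ₀ + (n/σ²)x̄)/τ_n.
Here τ₀ = 1/1110.1 = 0.000901 and τ_data = 4/1250.4 = 0.003199, so τ_n = 0.004100.
Rearranging for μ₀: μ₀ = (μ_n·τ_n − τ_data·x̄)/τ₀ = (303.1562·0.004100 − 0.003199·320.8) / 0.000901 = 0.216701/0.000901 ≈ 240.5.

μ₀ = 240.5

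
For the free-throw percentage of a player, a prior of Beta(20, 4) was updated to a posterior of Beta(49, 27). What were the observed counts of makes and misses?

29 makes and 23 misses

Beta is conjugate to the binomial likelihood: posterior = Beta(α+s, β+f).
So s = 49 − 20 = 29 and f = 27 − 4 = 23.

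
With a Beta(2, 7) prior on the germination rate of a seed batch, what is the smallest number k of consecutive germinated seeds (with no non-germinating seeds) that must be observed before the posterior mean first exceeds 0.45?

k = 4

After k germinated seeds and 0 non-germinating seeds the posterior is Beta(2+k, 7), with mean (2+k)/(2+7+k).
Set (2+k)/(9+k) > 0.45 and solve: k > (0.45·9 − 2)/(1 − 0.45) = 3.727.
The smallest integer exceeding 3.727 is 4.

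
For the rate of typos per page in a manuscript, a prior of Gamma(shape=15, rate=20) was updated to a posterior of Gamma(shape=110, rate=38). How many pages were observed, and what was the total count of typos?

n = 18 pages with total 95 typos

A Gamma(α, β) prior (rate parametrization) on a Poisson rate with n observations summing to S gives posterior Gamma(α+S, β+n).
Matching: Σxᵢ = 110 − 15 = 95 and n = 38 − 20 = 18.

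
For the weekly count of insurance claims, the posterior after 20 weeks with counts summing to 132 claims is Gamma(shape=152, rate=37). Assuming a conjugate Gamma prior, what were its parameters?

Gamma(shape=20, rate=17)

Gamma–Poisson conjugacy: posterior shape = α + Σxᵢ, posterior rate = β + n.
So α = 152 − 132 = 20 and β = 37 − 20 = 17.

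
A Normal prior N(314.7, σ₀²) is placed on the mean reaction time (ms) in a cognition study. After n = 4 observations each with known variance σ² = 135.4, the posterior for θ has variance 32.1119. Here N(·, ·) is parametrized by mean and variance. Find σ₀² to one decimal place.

σ₀² = 625.4

For the Normal–Normal model with known σ², precisions add: τ_n = τ₀ + n/σ².
So 1/σ₀² = 1/32.1119 − 4/135.4 = 0.031141 − 0.029542 = 0.001599.
Hence σ₀² = 1/0.001599 ≈ 625.4.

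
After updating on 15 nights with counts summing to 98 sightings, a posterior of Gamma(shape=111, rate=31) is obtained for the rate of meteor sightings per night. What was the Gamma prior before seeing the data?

Gamma(shape=13, rate=16)

Gamma–Poisson conjugacy: posterior shape = α + Σxᵢ, posterior rate = β + n.
So α = 111 − 98 = 13 and β = 31 − 15 = 16.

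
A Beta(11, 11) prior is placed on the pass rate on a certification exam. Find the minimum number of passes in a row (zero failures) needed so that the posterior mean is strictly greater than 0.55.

After k passes and 0 failures the posterior is Beta(11+k, 11), with mean (11+k)/(11+11+k).
Set (11+k)/(22+k) > 0.55 and solve: k > (0.55·22 − 11)/(1 − 0.55) = 2.444.
The smallest integer exceeding 2.444 is 3.

k = 3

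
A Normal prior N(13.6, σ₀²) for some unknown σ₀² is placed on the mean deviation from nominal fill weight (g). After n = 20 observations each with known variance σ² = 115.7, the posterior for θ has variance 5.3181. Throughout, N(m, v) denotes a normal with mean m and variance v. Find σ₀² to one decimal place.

σ₀² = 65.9

Posterior precision equals prior precision plus data precision: 1/σ_n² = 1/σ₀² + n/σ².
So 1/σ₀² = 1/5.3181 − 20/115.7 = 0.188037 − 0.172861 = 0.015176.
Hence σ₀² = 1/0.015176 ≈ 65.9.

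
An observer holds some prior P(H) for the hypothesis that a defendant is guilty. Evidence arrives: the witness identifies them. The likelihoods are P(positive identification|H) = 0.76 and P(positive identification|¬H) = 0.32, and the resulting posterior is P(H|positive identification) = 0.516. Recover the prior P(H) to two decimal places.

Bayes' rule in odds form gives O(H|E) = O(H)·[P(E|H)/P(E|¬H)], hence O(H) = O(H|E)/LR.
Posterior odds = 0.516/(1−0.516) = 1.0661. LR = 0.76/0.32 = 2.3750.
Prior odds = 1.0661/2.3750 = 0.4489, so P(H) = 0.4489/(1+0.4489) ≈ 0.31.

P(H) = 0.31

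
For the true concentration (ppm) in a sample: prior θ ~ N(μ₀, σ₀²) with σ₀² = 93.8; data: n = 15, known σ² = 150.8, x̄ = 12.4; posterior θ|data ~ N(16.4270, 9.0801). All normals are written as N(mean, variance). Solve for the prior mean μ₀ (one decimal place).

With known observation variance, the Normal–Normal posterior has precision τ_n = τ₀ + n/σ² and mean μ_n = (τ₀μ₀ + (n/σ²)x̄)/τ_n.
Here τ₀ = 1/93.8 = 0.010661 and τ_data = 15/150.8 = 0.099469, so τ_n = 0.110130.
Rearranging for μ₀: μ₀ = (μ_n·τ_n − τ_data·x̄)/τ₀ = (16.4270·0.110130 − 0.099469·12.4) / 0.010661 = 0.575690/0.010661 ≈ 54.0.

μ₀ = 54.0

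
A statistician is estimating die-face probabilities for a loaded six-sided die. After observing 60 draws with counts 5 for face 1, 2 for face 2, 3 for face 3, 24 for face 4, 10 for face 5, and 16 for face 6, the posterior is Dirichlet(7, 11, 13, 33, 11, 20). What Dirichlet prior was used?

For a Dirichlet(α) prior with multinomial counts c, the posterior is Dirichlet(α + c) componentwise.
Subtract each count from the matching posterior parameter: 7−5=2, 11−2=9, 13−3=10, 33−24=9, 11−10=1, 20−16=4.

Dirichlet(2, 9, 10, 9, 1, 4)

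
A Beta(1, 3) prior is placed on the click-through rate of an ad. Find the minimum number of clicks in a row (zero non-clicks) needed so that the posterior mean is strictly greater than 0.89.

k = 24

After k clicks and 0 non-clicks the posterior is Beta(1+k, 3), with mean (1+k)/(1+3+k).
Set (1+k)/(4+k) > 0.89 and solve: k > (0.89·4 − 1)/(1 − 0.89) = 23.273.
The smallest integer exceeding 23.273 is 24.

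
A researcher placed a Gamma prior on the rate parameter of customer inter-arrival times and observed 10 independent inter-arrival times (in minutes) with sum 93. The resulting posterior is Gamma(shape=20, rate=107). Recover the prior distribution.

For an exponential likelihood with a Gamma(α, β) prior on the rate, n observations with total T give posterior Gamma(α+n, β+T).
So α = 20 − 10 = 10 and β = 107 − 93 = 14.

Gamma(shape=10, rate=14)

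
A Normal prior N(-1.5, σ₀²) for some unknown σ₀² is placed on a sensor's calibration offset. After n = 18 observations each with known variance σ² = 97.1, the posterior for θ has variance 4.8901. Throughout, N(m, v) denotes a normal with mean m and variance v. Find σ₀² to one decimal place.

Posterior precision equals prior precision plus data precision: 1/σ_n² = 1/σ₀² + n/σ².
So 1/σ₀² = 1/4.8901 − 18/97.1 = 0.204495 − 0.185376 = 0.019119.
Hence σ₀² = 1/0.019119 ≈ 52.3.

σ₀² = 52.3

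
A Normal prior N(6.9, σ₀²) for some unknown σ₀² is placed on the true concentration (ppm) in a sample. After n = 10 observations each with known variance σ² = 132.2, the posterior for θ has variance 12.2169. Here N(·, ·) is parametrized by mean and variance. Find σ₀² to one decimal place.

σ₀² = 161.0

Posterior precision equals prior precision plus data precision: 1/σ_n² = 1/σ₀² + n/σ².
So 1/σ₀² = 1/12.2169 − 10/132.2 = 0.081854 − 0.075643 = 0.006211.
Hence σ₀² = 1/0.006211 ≈ 161.0.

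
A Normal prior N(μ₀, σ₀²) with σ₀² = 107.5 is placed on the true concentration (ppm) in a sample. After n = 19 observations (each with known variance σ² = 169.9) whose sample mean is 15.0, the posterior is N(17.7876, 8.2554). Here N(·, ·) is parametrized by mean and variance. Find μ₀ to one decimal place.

μ₀ = 51.3

With known observation variance, the Normal–Normal posterior has precision τ_n = τ₀ + n/σ² and mean μ_n = (τ₀μ₀ + (n/σ²)x̄)/τ_n.
Here τ₀ = 1/107.5 = 0.009302 and τ_data = 19/169.9 = 0.111830, so τ_n = 0.121132.
Rearranging for μ₀: μ₀ = (μ_n·τ_n − τ_data·x̄)/τ₀ = (17.7876·0.121132 − 0.111830·15.0) / 0.009302 = 0.477198/0.009302 ≈ 51.3.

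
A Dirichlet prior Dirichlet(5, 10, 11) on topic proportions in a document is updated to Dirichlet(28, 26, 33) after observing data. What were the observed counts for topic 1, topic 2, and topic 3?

For a Dirichlet(α) prior with multinomial counts c, the posterior is Dirichlet(α + c) componentwise.
Counts are posterior − prior componentwise: 28−5=23, 26−10=16, 33−11=22.

counts (23, 16, 22)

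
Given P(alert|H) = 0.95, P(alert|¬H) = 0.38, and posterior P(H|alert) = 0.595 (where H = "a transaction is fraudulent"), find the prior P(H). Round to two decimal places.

P(H) = 0.37

In odds form, posterior odds = prior odds × likelihood ratio, so prior odds = posterior odds ÷ LR.
Posterior odds = 0.595/(1−0.595) = 1.4691. LR = 0.95/0.38 = 2.5000.
Prior odds = 1.4691/2.5000 = 0.5876, so P(H) = 0.5876/(1+0.5876) ≈ 0.37.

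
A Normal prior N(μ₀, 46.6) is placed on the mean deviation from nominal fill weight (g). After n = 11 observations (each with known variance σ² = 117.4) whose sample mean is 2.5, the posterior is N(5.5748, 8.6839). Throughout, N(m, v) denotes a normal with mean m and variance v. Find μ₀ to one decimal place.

μ₀ = 19.0

The posterior mean is a precision-weighted average: μ_n = (τ₀μ₀ + τ_data·x̄)/(τ₀+τ_data), with τ₀=1/σ₀² and τ_data=n/σ².
Here τ₀ = 1/46.6 = 0.021459 and τ_data = 11/117.4 = 0.093697, so τ_n = 0.115156.
Rearranging for μ₀: μ₀ = (μ_n·τ_n − τ_data·x̄)/τ₀ = (5.5748·0.115156 − 0.093697·2.5) / 0.021459 = 0.407729/0.021459 ≈ 19.0.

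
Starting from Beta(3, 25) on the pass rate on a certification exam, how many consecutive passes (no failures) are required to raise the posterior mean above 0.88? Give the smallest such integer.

k = 181

After k passes and 0 failures the posterior is Beta(3+k, 25), with mean (3+k)/(3+25+k).
Set (3+k)/(28+k) > 0.88 and solve: k > (0.88·28 − 3)/(1 − 0.88) = 180.333.
The smallest integer exceeding 180.333 is 181, and checking k=181: (184)/(209) = 0.8804 > 0.88.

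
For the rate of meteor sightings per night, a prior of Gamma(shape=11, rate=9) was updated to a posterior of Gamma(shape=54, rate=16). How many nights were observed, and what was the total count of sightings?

A Gamma(α, β) prior (rate parametrization) on a Poisson rate with n observations summing to S gives posterior Gamma(α+S, β+n).
Matching: Σxᵢ = 54 − 11 = 43 and n = 16 − 9 = 7.

n = 7 nights with total 43 sightings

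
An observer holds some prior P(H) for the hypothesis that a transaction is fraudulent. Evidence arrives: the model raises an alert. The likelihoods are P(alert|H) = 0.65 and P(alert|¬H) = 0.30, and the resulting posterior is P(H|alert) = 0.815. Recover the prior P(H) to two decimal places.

P(H) = 0.67

Bayes' rule in odds form gives O(H|E) = O(H)·[P(E|H)/P(E|¬H)], hence O(H) = O(H|E)/LR.
Posterior odds = 0.815/(1−0.815) = 4.4054. LR = 0.65/0.30 = 2.1667.
Prior odds = 4.4054/2.1667 = 2.0332, so P(H) = 2.0332/(1+2.0332) ≈ 0.67.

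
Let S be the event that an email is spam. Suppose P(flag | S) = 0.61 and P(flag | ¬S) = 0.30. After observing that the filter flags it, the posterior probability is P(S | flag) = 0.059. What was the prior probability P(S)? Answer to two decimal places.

Bayes' rule in odds form gives O(S|E) = O(S)·[P(E|S)/P(E|¬S)], hence O(S) = O(S|E)/LR.
Posterior odds = 0.059/(1−0.059) = 0.0627. LR = 0.61/0.30 = 2.0333.
Prior odds = 0.0627/2.0333 = 0.0308, so P(S) = 0.0308/(1+0.0308) ≈ 0.03.

P(S) = 0.03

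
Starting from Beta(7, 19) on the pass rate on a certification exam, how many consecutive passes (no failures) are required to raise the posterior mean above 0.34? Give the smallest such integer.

After k passes and 0 failures the posterior is Beta(7+k, 19), with mean (7+k)/(7+19+k).
Set (7+k)/(26+k) > 0.34 and solve: k > (0.34·26 − 7)/(1 − 0.34) = 2.788.
The smallest integer exceeding 2.788 is 3, and checking k=3: (10)/(29) = 0.3448 > 0.34.

k = 3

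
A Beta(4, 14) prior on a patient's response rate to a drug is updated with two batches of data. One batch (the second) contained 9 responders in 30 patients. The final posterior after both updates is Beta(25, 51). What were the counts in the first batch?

Because Beta–binomial updating is additive in the counts, the combined data contributed (α_post−α_prior, β_post−β_prior) successes and failures.
Total across both batches: 25−4=21 responders, 51−14=37 non-responders.
Subtract the second batch: 21−9=12 responders and 37−21=16 non-responders.

12 responders and 16 non-responders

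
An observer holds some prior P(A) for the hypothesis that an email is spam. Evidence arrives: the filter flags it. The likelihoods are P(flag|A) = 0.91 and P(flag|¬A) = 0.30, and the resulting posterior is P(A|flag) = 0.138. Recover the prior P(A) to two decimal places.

P(A) = 0.05

In odds form, posterior odds = prior odds × likelihood ratio, so prior odds = posterior odds ÷ LR.
Posterior odds = 0.138/(1−0.138) = 0.1601. LR = 0.91/0.30 = 3.0333.
Prior odds = 0.1601/3.0333 = 0.0528, so P(A) = 0.0528/(1+0.0528) ≈ 0.05.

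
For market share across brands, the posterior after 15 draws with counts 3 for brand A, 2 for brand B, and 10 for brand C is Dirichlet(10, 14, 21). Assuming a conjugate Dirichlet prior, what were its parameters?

For a Dirichlet(α) prior with multinomial counts c, the posterior is Dirichlet(α + c) componentwise.
Subtract each count from the matching posterior parameter: 10−3=7, 14−2=12, 21−10=11.

Dirichlet(7, 12, 11)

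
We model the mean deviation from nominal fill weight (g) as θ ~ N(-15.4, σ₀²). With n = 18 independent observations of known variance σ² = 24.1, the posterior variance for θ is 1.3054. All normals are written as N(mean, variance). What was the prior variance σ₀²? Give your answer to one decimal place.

σ₀² = 52.2

Posterior precision equals prior precision plus data precision: 1/σ_n² = 1/σ₀² + n/σ².
So 1/σ₀² = 1/1.3054 − 18/24.1 = 0.766049 − 0.746888 = 0.019161.
Hence σ₀² = 1/0.019161 ≈ 52.2.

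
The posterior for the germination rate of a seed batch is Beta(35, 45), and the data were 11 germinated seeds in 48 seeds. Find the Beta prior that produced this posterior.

Under Beta–binomial conjugacy the posterior parameters are (a+s, b+f).
So a = 35 − 11 = 24 and b = 45 − 37 = 8.

Beta(24, 8)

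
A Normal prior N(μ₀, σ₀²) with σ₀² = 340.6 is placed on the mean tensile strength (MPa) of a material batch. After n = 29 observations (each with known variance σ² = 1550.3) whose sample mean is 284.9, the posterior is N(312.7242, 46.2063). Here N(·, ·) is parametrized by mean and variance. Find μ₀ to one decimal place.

The posterior mean is a precision-weighted average: μ_n = (τ₀μ₀ + τ_data·x̄)/(τ₀+τ_data), with τ₀=1/σ₀² and τ_data=n/σ².
Here τ₀ = 1/340.6 = 0.002936 and τ_data = 29/1550.3 = 0.018706, so τ_n = 0.021642.
Rearranging for μ₀: μ₀ = (μ_n·τ_n − τ_data·x̄)/τ₀ = (312.7242·0.021642 − 0.018706·284.9) / 0.002936 = 1.438638/0.002936 ≈ 490.0.

μ₀ = 490.0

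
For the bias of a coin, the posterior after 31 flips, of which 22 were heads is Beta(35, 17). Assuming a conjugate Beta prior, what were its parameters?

A Beta(a, b) prior with s successes and f failures in binomial data gives a Beta(a+s, b+f) posterior.
Subtract the data counts: 35−22=13, 17−9=8.

Beta(13, 8)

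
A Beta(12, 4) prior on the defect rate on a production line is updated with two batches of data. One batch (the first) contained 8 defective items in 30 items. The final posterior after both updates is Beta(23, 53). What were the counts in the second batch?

3 defective items and 27 good items

Because Beta–binomial updating is additive in the counts, the combined data contributed (α_post−α_prior, β_post−β_prior) successes and failures.
Total across both batches: 23−12=11 defective items, 53−4=49 good items.
Subtract the first batch: 11−8=3 defective items and 49−22=27 good items.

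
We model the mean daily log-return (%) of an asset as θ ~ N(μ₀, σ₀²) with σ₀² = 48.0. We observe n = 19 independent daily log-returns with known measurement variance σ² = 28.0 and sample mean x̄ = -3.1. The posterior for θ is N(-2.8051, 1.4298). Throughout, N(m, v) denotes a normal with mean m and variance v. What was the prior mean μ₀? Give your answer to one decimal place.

The posterior mean is a precision-weighted average: μ_n = (τ₀μ₀ + τ_data·x̄)/(τ₀+τ_data), with τ₀=1/σ₀² and τ_data=n/σ².
Here τ₀ = 1/48.0 = 0.020833 and τ_data = 19/28.0 = 0.678571, so τ_n = 0.699404.
Rearranging for μ₀: μ₀ = (μ_n·τ_n − τ_data·x̄)/τ₀ = (-2.8051·0.699404 − 0.678571·-3.1) / 0.020833 = 0.141672/0.020833 ≈ 6.8.

μ₀ = 6.8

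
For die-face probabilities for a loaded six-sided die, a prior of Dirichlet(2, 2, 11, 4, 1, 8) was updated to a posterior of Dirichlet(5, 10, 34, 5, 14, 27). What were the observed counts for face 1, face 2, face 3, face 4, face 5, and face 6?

counts (3, 8, 23, 1, 13, 19)

For a Dirichlet(α) prior with multinomial counts c, the posterior is Dirichlet(α + c) componentwise.
Counts are posterior − prior componentwise: 5−2=3, 10−2=8, 34−11=23, 5−4=1, 14−1=13, 27−8=19.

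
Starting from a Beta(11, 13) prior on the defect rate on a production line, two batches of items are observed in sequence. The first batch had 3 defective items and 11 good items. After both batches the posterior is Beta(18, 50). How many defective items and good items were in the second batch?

4 defective items and 26 good items

Because Beta–binomial updating is additive in the counts, the combined data contributed (α_post−α_prior, β_post−β_prior) successes and failures.
Total across both batches: 18−11=7 defective items, 50−13=37 good items.
Subtract the first batch: 7−3=4 defective items and 37−11=26 good items.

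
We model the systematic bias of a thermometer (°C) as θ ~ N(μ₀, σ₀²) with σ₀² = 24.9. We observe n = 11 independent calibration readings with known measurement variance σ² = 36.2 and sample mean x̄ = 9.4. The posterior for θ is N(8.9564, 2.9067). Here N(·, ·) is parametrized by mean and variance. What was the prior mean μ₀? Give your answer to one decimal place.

μ₀ = 5.6

The posterior mean is a precision-weighted average: μ_n = (τ₀μ₀ + τ_data·x̄)/(τ₀+τ_data), with τ₀=1/σ₀² and τ_data=n/σ².
Here τ₀ = 1/24.9 = 0.040161 and τ_data = 11/36.2 = 0.303867, so τ_n = 0.344028.
Rearranging for μ₀: μ₀ = (μ_n·τ_n − τ_data·x̄)/τ₀ = (8.9564·0.344028 − 0.303867·9.4) / 0.040161 = 0.224903/0.040161 ≈ 5.6.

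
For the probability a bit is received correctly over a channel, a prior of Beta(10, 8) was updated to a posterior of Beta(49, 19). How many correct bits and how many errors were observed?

A Beta(α, β) prior with s successes and f failures in binomial data gives a Beta(α+s, β+f) posterior.
So s = 49 − 10 = 39 and f = 19 − 8 = 11.

39 correct bits and 11 errors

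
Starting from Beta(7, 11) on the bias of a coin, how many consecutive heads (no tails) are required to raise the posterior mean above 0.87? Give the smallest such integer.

After k heads and 0 tails the posterior is Beta(7+k, 11), with mean (7+k)/(7+11+k).
Set (7+k)/(18+k) > 0.87 and solve: k > (0.87·18 − 7)/(1 − 0.87) = 66.615.
The smallest integer exceeding 66.615 is 67.

k = 67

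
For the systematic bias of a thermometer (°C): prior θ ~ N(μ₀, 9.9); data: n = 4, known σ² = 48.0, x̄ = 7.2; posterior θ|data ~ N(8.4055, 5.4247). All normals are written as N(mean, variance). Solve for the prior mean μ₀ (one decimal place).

The posterior mean is a precision-weighted average: μ_n = (τ₀μ₀ + τ_data·x̄)/(τ₀+τ_data), with τ₀=1/σ₀² and τ_data=n/σ².
Here τ₀ = 1/9.9 = 0.101010 and τ_data = 4/48.0 = 0.083333, so τ_n = 0.184343.
Rearranging for μ₀: μ₀ = (μ_n·τ_n − τ_data·x̄)/τ₀ = (8.4055·0.184343 − 0.083333·7.2) / 0.101010 = 0.949497/0.101010 ≈ 9.4.

μ₀ = 9.4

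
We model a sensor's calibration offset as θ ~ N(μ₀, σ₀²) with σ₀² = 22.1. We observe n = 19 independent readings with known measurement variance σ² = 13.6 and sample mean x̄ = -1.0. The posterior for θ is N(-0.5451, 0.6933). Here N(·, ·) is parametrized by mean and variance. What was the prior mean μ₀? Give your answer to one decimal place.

μ₀ = 13.5

The posterior mean is a precision-weighted average: μ_n = (τ₀μ₀ + τ_data·x̄)/(τ₀+τ_data), with τ₀=1/σ₀² and τ_data=n/σ².
Here τ₀ = 1/22.1 = 0.045249 and τ_data = 19/13.6 = 1.397059, so τ_n = 1.442308.
Rearranging for μ₀: μ₀ = (μ_n·τ_n − τ_data·x̄)/τ₀ = (-0.5451·1.442308 − 1.397059·-1.0) / 0.045249 = 0.610857/0.045249 ≈ 13.5.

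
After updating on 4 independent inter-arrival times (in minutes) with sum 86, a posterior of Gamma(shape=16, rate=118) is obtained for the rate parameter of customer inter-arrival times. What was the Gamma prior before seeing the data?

Gamma(shape=12, rate=32)

Gamma–exponential conjugacy: posterior shape = α + n, posterior rate = β + Σtᵢ.
So α = 16 − 4 = 12 and β = 118 − 86 = 32.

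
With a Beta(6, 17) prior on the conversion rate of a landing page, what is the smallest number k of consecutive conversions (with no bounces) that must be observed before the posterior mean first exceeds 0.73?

After k conversions and 0 bounces the posterior is Beta(6+k, 17), with mean (6+k)/(6+17+k).
Set (6+k)/(23+k) > 0.73 and solve: k > (0.73·23 − 6)/(1 − 0.73) = 39.963.
The smallest integer exceeding 39.963 is 40, and checking k=40: (46)/(63) = 0.7302 > 0.73.

k = 40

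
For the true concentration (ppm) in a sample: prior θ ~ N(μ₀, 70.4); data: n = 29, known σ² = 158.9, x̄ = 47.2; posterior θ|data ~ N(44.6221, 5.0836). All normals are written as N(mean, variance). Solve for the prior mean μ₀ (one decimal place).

μ₀ = 11.5

The posterior mean is a precision-weighted average: μ_n = (τ₀μ₀ + τ_data·x̄)/(τ₀+τ_data), with τ₀=1/σ₀² and τ_data=n/σ².
Here τ₀ = 1/70.4 = 0.014205 and τ_data = 29/158.9 = 0.182505, so τ_n = 0.196710.
Rearranging for μ₀: μ₀ = (μ_n·τ_n − τ_data·x̄)/τ₀ = (44.6221·0.196710 − 0.182505·47.2) / 0.014205 = 0.163377/0.014205 ≈ 11.5.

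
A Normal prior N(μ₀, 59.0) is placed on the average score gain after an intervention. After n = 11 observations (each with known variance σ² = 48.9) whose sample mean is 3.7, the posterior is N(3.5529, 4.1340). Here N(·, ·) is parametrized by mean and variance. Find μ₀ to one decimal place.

With known observation variance, the Normal–Normal posterior has precision τ_n = τ₀ + n/σ² and mean μ_n = (τ₀μ₀ + (n/σ²)x̄)/τ_n.
Here τ₀ = 1/59.0 = 0.016949 and τ_data = 11/48.9 = 0.224949, so τ_n = 0.241898.
Rearranging for μ₀: μ₀ = (μ_n·τ_n − τ_data·x̄)/τ₀ = (3.5529·0.241898 − 0.224949·3.7) / 0.016949 = 0.027128/0.016949 ≈ 1.6.

μ₀ = 1.6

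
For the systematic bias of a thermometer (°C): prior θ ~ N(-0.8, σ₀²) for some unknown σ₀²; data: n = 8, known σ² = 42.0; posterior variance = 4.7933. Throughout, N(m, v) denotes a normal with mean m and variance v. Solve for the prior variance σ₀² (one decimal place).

For the Normal–Normal model with known σ², precisions add: τ_n = τ₀ + n/σ².
So 1/σ₀² = 1/4.7933 − 8/42.0 = 0.208625 − 0.190476 = 0.018149.
Hence σ₀² = 1/0.018149 ≈ 55.1.

σ₀² = 55.1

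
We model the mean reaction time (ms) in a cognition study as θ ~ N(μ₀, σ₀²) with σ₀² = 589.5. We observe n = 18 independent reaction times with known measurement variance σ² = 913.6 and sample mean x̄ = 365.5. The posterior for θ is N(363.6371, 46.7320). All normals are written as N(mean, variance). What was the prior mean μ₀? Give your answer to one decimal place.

The posterior mean is a precision-weighted average: μ_n = (τ₀μ₀ + τ_data·x̄)/(τ₀+τ_data), with τ₀=1/σ₀² and τ_data=n/σ².
Here τ₀ = 1/589.5 = 0.001696 and τ_data = 18/913.6 = 0.019702, so τ_n = 0.021398.
Rearranging for μ₀: μ₀ = (μ_n·τ_n − τ_data·x̄)/τ₀ = (363.6371·0.021398 − 0.019702·365.5) / 0.001696 = 0.580026/0.001696 ≈ 342.0.

μ₀ = 342.0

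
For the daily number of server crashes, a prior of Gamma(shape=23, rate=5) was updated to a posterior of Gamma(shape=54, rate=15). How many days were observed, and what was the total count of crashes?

n = 10 days with total 31 crashes

Gamma–Poisson conjugacy: posterior shape = α + Σxᵢ, posterior rate = β + n.
Matching: Σxᵢ = 54 − 23 = 31 and n = 15 − 5 = 10.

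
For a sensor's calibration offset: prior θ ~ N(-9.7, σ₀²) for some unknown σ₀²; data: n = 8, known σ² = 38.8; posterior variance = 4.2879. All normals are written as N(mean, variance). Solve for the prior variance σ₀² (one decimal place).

σ₀² = 37.0

Posterior precision equals prior precision plus data precision: 1/σ_n² = 1/σ₀² + n/σ².
So 1/σ₀² = 1/4.2879 − 8/38.8 = 0.233214 − 0.206186 = 0.027028.
Hence σ₀² = 1/0.027028 ≈ 37.0.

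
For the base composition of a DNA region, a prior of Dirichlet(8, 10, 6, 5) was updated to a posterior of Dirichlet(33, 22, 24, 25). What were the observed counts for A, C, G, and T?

counts (25, 12, 18, 20)

For a Dirichlet(α) prior with multinomial counts c, the posterior is Dirichlet(α + c) componentwise.
Counts are posterior − prior componentwise: 33−8=25, 22−10=12, 24−6=18, 25−5=20.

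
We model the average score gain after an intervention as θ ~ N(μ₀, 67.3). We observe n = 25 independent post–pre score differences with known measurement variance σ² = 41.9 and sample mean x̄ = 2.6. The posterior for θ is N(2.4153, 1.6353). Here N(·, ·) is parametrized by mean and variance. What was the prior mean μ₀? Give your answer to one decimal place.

The posterior mean is a precision-weighted average: μ_n = (τ₀μ₀ + τ_data·x̄)/(τ₀+τ_data), with τ₀=1/σ₀² and τ_data=n/σ².
Here τ₀ = 1/67.3 = 0.014859 and τ_data = 25/41.9 = 0.596659, so τ_n = 0.611518.
Rearranging for μ₀: μ₀ = (μ_n·τ_n − τ_data·x̄)/τ₀ = (2.4153·0.611518 − 0.596659·2.6) / 0.014859 = -0.074314/0.014859 ≈ -5.0.

μ₀ = -5.0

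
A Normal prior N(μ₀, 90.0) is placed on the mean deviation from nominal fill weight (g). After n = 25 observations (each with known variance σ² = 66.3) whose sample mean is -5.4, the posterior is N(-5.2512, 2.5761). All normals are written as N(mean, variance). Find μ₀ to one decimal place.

μ₀ = -0.2

With known observation variance, the Normal–Normal posterior has precision τ_n = τ₀ + n/σ² and mean μ_n = (τ₀μ₀ + (n/σ²)x̄)/τ_n.
Here τ₀ = 1/90.0 = 0.011111 and τ_data = 25/66.3 = 0.377074, so τ_n = 0.388185.
Rearranging for μ₀: μ₀ = (μ_n·τ_n − τ_data·x̄)/τ₀ = (-5.2512·0.388185 − 0.377074·-5.4) / 0.011111 = -0.002237/0.011111 ≈ -0.2.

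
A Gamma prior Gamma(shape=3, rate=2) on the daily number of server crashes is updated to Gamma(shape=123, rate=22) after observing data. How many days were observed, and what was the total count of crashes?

A Gamma(α, β) prior (rate parametrization) on a Poisson rate with n observations summing to S gives posterior Gamma(α+S, β+n).
Matching: Σxᵢ = 123 − 3 = 120 and n = 22 − 2 = 20.

n = 20 days with total 120 crashes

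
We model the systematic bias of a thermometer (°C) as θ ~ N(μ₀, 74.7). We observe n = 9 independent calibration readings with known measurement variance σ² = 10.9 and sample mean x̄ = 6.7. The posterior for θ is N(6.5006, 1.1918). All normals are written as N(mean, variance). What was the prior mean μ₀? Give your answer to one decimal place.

μ₀ = -5.8

The posterior mean is a precision-weighted average: μ_n = (τ₀μ₀ + τ_data·x̄)/(τ₀+τ_data), with τ₀=1/σ₀² and τ_data=n/σ².
Here τ₀ = 1/74.7 = 0.013387 and τ_data = 9/10.9 = 0.825688, so τ_n = 0.839075.
Rearranging for μ₀: μ₀ = (μ_n·τ_n − τ_data·x̄)/τ₀ = (6.5006·0.839075 − 0.825688·6.7) / 0.013387 = -0.077619/0.013387 ≈ -5.8.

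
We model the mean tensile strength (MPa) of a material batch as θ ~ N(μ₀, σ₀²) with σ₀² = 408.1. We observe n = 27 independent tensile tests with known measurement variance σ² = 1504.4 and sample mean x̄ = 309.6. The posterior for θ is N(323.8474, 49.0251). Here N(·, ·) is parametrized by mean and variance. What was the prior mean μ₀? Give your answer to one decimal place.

With known observation variance, the Normal–Normal posterior has precision τ_n = τ₀ + n/σ² and mean μ_n = (τ₀μ₀ + (n/σ²)x̄)/τ_n.
Here τ₀ = 1/408.1 = 0.002450 and τ_data = 27/1504.4 = 0.017947, so τ_n = 0.020397.
Rearranging for μ₀: μ₀ = (μ_n·τ_n − τ_data·x̄)/τ₀ = (323.8474·0.020397 − 0.017947·309.6) / 0.002450 = 1.049124/0.002450 ≈ 428.2.

μ₀ = 428.2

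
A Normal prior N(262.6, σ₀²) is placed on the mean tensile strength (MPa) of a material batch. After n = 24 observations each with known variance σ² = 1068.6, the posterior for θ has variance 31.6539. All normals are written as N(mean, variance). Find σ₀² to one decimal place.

Posterior precision equals prior precision plus data precision: 1/σ_n² = 1/σ₀² + n/σ².
So 1/σ₀² = 1/31.6539 − 24/1068.6 = 0.031592 − 0.022459 = 0.009133.
Hence σ₀² = 1/0.009133 ≈ 109.5.

σ₀² = 109.5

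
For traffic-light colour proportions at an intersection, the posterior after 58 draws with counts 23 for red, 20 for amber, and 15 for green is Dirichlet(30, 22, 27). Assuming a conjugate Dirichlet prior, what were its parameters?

For a Dirichlet(α) prior with multinomial counts c, the posterior is Dirichlet(α + c) componentwise.
Subtract each count from the matching posterior parameter: 30−23=7, 22−20=2, 27−15=12.

Dirichlet(7, 2, 12)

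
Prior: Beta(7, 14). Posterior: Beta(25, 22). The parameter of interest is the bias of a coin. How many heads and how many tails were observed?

18 heads and 8 tails

A Beta(α, β) prior with s successes and f failures in binomial data gives a Beta(α+s, β+f) posterior.
So s = 25 − 7 = 18 and f = 22 − 14 = 8.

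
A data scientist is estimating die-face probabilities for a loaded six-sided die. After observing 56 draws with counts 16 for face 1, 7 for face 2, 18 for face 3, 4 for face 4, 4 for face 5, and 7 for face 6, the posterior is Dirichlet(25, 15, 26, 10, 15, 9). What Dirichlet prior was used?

For a Dirichlet(α) prior with multinomial counts c, the posterior is Dirichlet(α + c) componentwise.
Subtract each count from the matching posterior parameter: 25−16=9, 15−7=8, 26−18=8, 10−4=6, 15−4=11, 9−7=2.

Dirichlet(9, 8, 8, 6, 11, 2)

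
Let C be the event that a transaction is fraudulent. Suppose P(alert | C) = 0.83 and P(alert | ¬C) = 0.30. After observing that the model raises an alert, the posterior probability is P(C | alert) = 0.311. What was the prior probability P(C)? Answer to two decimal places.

Bayes' rule in odds form gives O(C|E) = O(C)·[P(E|C)/P(E|¬C)], hence O(C) = O(C|E)/LR.
Posterior odds = 0.311/(1−0.311) = 0.4514. LR = 0.83/0.30 = 2.7667.
Prior odds = 0.4514/2.7667 = 0.1632, so P(C) = 0.1632/(1+0.1632) ≈ 0.14.

P(C) = 0.14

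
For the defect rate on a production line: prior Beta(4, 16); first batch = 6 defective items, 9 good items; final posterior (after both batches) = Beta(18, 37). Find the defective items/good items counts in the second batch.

8 defective items and 12 good items

Because Beta–binomial updating is additive in the counts, the combined data contributed (α_post−α_prior, β_post−β_prior) successes and failures.
Total across both batches: 18−4=14 defective items, 37−16=21 good items.
Subtract the first batch: 14−6=8 defective items and 21−9=12 good items.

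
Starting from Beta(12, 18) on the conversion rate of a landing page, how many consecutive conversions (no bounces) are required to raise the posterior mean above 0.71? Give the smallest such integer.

After k conversions and 0 bounces the posterior is Beta(12+k, 18), with mean (12+k)/(12+18+k).
Set (12+k)/(30+k) > 0.71 and solve: k > (0.71·30 − 12)/(1 − 0.71) = 32.069.
The smallest integer exceeding 32.069 is 33.

k = 33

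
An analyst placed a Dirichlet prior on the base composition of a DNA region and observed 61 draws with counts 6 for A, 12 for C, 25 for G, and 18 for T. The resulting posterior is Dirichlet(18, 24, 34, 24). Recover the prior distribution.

Dirichlet(12, 12, 9, 6)

For a Dirichlet(α) prior with multinomial counts c, the posterior is Dirichlet(α + c) componentwise.
Subtract each count from the matching posterior parameter: 18−6=12, 24−12=12, 34−25=9, 24−18=6.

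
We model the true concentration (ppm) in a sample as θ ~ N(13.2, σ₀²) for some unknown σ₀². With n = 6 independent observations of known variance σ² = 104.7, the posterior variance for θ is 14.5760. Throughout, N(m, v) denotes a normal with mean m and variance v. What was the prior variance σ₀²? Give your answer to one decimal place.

σ₀² = 88.5

Posterior precision equals prior precision plus data precision: 1/σ_n² = 1/σ₀² + n/σ².
So 1/σ₀² = 1/14.5760 − 6/104.7 = 0.068606 − 0.057307 = 0.011299.
Hence σ₀² = 1/0.011299 ≈ 88.5.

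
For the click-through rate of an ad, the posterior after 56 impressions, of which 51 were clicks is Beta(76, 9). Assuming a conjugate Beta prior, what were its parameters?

Beta(25, 4)

Beta is conjugate to the binomial likelihood: posterior = Beta(a+s, b+f).
So a = 76 − 51 = 25 and b = 9 − 5 = 4.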